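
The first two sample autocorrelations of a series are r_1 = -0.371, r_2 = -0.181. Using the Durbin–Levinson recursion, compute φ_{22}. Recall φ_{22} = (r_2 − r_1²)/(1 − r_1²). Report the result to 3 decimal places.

-0.369

φ_{22} = (r_2 − r_1²) / (1 − r_1²)
r_1² = (-0.371)² = 0.137641
Numerator = -0.181 − 0.1376 = -0.3186; denominator = 1 − 0.1376 = 0.8624
φ_{22} = -0.3186 / 0.8624 = -0.369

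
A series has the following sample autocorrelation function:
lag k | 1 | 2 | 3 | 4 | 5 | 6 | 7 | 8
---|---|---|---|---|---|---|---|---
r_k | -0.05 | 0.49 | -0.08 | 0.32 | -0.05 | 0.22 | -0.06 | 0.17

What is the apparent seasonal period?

2

The largest autocorrelation is r_2 = 0.49, with weaker echoes at lags 4 (0.32), 6 (0.22) and 8 (0.17); the remaining lags stay at or below -0.05.
The dominant spike at lag 2 indicates a seasonal period of 2.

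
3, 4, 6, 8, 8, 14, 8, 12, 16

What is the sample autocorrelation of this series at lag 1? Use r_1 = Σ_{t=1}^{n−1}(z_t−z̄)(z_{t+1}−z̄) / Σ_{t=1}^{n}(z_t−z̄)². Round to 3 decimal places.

0.362

Mean z̄ = (3 + 4 + 6 + 8 + 8 + 14 + 8 + 12 + 16)/9 = 8.7778
Numerator Σ_{t=1}^{8}(z_t−z̄)(z_{t+1}−z̄) = 56.2840
Denominator Σ(z_t−z̄)² = 155.5556
r_1 = 56.2840 / 155.5556 = 0.362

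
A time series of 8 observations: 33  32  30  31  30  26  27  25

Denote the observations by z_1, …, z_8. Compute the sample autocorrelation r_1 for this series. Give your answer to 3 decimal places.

0.495

Mean z̄ = (33 + 32 + 30 + 31 + 30 + 26 + 27 + 25)/8 = 29.2500
Deviations from mean: 3.7500, 2.7500, 0.7500, 1.7500, 0.7500, -3.2500, -2.2500, -4.2500
Numerator Σ_{t=1}^{7}(z_t−z̄)(z_{t+1}−z̄) = 29.4375
Denominator Σ(z_t−z̄)² = 59.5000
r_1 = 29.4375 / 59.5000 = 0.495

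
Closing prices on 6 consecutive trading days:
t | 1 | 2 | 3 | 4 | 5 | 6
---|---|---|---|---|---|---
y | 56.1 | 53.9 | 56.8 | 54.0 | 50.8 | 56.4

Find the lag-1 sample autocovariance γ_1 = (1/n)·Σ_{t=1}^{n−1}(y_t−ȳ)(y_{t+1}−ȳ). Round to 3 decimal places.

-1.380

Mean ȳ = (56.1 + 53.9 + 56.8 + 54.0 + 50.8 + 56.4)/6 = 54.6667
Σ_{t=1}^{5}(y_t−ȳ)(y_{t+1}−ȳ) = -8.2811
γ_1 = -8.2811 / 6 = -1.380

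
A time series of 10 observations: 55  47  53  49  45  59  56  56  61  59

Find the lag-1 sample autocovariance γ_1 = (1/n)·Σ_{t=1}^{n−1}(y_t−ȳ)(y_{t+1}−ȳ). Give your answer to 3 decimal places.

Mean ȳ = (55 + 47 + 53 + 49 + 45 + 59 + 56 + 56 + 61 + 59)/10 = 54.0000
Σ_{t=1}^{9}(y_t−ȳ)(y_{t+1}−ȳ) = 68.0000
γ_1 = 68.0000 / 10 = 6.800

6.800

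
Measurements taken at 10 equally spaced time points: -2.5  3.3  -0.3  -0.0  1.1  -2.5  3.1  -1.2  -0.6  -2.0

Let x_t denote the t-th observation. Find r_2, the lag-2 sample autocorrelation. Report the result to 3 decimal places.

Mean x̄ = (-2.5 + 3.3 − 0.3 − 0.0 + 1.1 − 2.5 + 3.1 − 1.2 − 0.6 − 2.0)/10 = -0.1600
Numerator Σ_{t=1}^{8}(x_t−x̄)(x_{t+2}−x̄) = 7.3508
Denominator Σ(x_t−x̄)² = 39.8440
r_2 = 7.3508 / 39.8440 = 0.184

0.184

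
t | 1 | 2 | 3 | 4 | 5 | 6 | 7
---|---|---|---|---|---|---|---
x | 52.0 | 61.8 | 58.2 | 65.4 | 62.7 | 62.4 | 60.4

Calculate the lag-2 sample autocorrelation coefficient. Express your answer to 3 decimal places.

0.272

Mean x̄ = (52.0 + 61.8 + 58.2 + 65.4 + 62.7 + 62.4 + 60.4)/7 = 60.4143
Deviations from mean: -8.4143, 1.3857, -2.2143, 4.9857, 2.2857, 1.9857, -0.0143
Σ(x_t−x̄)(x_{t+2}−x̄) = (18.6316) + (6.9088) + (-5.0612) + (9.9002) + (-0.0327) = 30.3467
Denominator Σ(x_t−x̄)² = 111.6486
r_2 = 30.3467 / 111.6486 = 0.272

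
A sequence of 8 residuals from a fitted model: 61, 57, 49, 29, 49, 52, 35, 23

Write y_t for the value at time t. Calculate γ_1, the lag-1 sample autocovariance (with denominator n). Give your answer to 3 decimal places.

36.279

Mean ȳ = (61 + 57 + 49 + 29 + 49 + 52 + 35 + 23)/8 = 44.3750
Σ_{t=1}^{7}(y_t−ȳ)(y_{t+1}−ȳ) = 290.2344
γ_1 = 290.2344 / 8 = 36.279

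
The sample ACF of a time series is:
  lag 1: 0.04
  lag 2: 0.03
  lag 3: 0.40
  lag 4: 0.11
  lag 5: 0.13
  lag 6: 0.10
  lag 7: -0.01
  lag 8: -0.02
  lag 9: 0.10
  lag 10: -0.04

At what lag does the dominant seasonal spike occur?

The largest autocorrelation is r_3 = 0.40; the remaining lags stay at or below 0.13.
The dominant spike at lag 3 indicates a seasonal period of 3.

3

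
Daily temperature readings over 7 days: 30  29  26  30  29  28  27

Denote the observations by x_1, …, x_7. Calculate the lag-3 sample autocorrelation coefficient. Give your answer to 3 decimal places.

0.116

Mean x̄ = (30 + 29 + 26 + 30 + 29 + 28 + 27)/7 = 28.4286
Deviations from mean: 1.5714, 0.5714, -2.4286, 1.5714, 0.5714, -0.4286, -1.4286
Σ(x_t−x̄)(x_{t+3}−x̄) = (2.4694) + (0.3265) + (1.0408) + (-2.2449) = 1.5918
Denominator Σ(x_t−x̄)² = 13.7143
r_3 = 1.5918 / 13.7143 = 0.116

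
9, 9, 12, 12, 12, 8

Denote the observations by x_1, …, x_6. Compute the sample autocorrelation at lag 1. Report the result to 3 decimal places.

Mean x̄ = (9 + 9 + 12 + 12 + 12 + 8)/6 = 10.3333
Deviations from mean: -1.3333, -1.3333, 1.6667, 1.6667, 1.6667, -2.3333
Numerator Σ_{t=1}^{5}(x_t−x̄)(x_{t+1}−x̄) = 1.2222
Denominator Σ(x_t−x̄)² = 17.3333
r_1 = 1.2222 / 17.3333 = 0.071

0.071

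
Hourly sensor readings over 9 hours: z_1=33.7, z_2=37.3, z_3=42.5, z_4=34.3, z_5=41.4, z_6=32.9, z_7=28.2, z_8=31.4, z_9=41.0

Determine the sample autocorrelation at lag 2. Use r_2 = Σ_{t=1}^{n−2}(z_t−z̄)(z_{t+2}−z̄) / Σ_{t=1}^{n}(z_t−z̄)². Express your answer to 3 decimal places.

-0.222

Mean z̄ = (33.7 + 37.3 + 42.5 + 34.3 + 41.4 + 32.9 + 28.2 + 31.4 + 41.0)/9 = 35.8556
Σ(z_t−z̄)(z_{t+2}−z̄) = (-14.3225) + (-2.2469) + (36.8398) + (4.5975) + (-42.4458) + (13.1686) + (-39.3836) = -43.7928
Denominator Σ(z_t−z̄)² = 197.7022
r_2 = -43.7928 / 197.7022 = -0.222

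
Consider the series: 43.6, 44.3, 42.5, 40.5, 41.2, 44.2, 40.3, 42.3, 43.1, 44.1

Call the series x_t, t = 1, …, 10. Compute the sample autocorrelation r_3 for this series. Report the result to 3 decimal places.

-0.096

Mean x̄ = (43.6 + 44.3 + 42.5 + 40.5 + 41.2 + 44.2 + 40.3 + 42.3 + 43.1 + 44.1)/10 = 42.6100
Σ(x_t−x̄)(x_{t+3}−x̄) = (-2.0889) + (-2.3829) + (-0.1749) + (4.8741) + (0.4371) + (0.7791) + (-3.4419) = -1.9983
Denominator Σ(x_t−x̄)² = 20.7090
r_3 = -1.9983 / 20.7090 = -0.096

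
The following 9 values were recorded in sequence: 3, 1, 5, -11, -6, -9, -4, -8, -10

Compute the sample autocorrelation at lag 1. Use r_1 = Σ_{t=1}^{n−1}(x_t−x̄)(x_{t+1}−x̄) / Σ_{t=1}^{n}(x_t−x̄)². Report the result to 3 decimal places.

Mean x̄ = (3 + 1 + 5 − 11 − 6 − 9 − 4 − 8 − 10)/9 = -4.3333
Numerator Σ_{t=1}^{8}(x_t−x̄)(x_{t+1}−x̄) = 63.5556
Denominator Σ(x_t−x̄)² = 284.0000
r_1 = 63.5556 / 284.0000 = 0.224

0.224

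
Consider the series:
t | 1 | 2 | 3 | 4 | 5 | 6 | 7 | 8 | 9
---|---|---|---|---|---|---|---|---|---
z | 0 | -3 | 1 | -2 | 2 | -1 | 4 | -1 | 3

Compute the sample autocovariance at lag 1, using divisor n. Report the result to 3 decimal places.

Mean z̄ = (0 − 3 + 1 − 2 + 2 − 1 + 4 − 1 + 3)/9 = 0.3333
Σ_{t=1}^{8}(z_t−z̄)(z_{t+1}−z̄) = -22.1111
γ_1 = -22.1111 / 9 = -2.457

-2.457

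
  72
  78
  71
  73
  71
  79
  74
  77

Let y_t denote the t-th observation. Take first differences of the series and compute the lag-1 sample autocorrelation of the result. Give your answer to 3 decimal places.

-0.686

First differences Δy: 6, -7, 2, -2, 8, -5, 3
Mean of differences = 0.7143
Numerator Σ(Δy_t−Δȳ)(Δy_{t+1}−Δȳ) = -128.6531
Denominator Σ(Δy_t−Δȳ)² = 187.4286
r_1(Δy) = -128.6531 / 187.4286 = -0.686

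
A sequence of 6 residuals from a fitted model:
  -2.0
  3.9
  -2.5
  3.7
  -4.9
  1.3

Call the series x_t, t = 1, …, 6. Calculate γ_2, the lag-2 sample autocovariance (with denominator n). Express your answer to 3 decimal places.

6.096

Mean x̄ = (-2.0 + 3.9 − 2.5 + 3.7 − 4.9 + 1.3)/6 = -0.0833
Deviations: -1.9167, 3.9833, -2.4167, 3.7833, -4.8167, 1.3833
Σ_{t=1}^{4}(x_t−x̄)(x_{t+2}−x̄) = 36.5761
γ_2 = 36.5761 / 6 = 6.096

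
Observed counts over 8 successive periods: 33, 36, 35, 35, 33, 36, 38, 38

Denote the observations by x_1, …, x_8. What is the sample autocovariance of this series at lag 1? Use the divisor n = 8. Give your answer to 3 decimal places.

0.781

Mean x̄ = (33 + 36 + 35 + 35 + 33 + 36 + 38 + 38)/8 = 35.5000
Σ_{t=1}^{7}(x_t−x̄)(x_{t+1}−x̄) = 6.2500
γ_1 = 6.2500 / 8 = 0.781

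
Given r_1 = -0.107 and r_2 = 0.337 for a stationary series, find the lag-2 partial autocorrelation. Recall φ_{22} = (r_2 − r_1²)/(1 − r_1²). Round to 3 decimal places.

0.329

φ_{22} = (r_2 − r_1²) / (1 − r_1²)
r_1² = (-0.107)² = 0.011449
Numerator = 0.337 − 0.0114 = 0.3256; denominator = 1 − 0.0114 = 0.9886
φ_{22} = 0.3256 / 0.9886 = 0.329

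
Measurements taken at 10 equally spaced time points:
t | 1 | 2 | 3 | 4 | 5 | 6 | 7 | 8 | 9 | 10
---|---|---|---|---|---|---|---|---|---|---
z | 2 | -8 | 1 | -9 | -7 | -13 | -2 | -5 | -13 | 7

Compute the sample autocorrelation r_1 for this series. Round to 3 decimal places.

-0.391

Mean z̄ = (2 − 8 + 1 − 9 − 7 − 13 − 2 − 5 − 13 + 7)/10 = -4.7000
Numerator Σ_{t=1}^{9}(z_t−z̄)(z_{t+1}−z̄) = -154.2900
Denominator Σ(z_t−z̄)² = 394.1000
r_1 = -154.2900 / 394.1000 = -0.391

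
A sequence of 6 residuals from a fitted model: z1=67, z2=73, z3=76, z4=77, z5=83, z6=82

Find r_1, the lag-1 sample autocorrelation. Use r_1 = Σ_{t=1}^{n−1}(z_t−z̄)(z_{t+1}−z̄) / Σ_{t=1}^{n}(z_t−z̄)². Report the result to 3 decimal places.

Mean z̄ = (67 + 73 + 76 + 77 + 83 + 82)/6 = 76.3333
Deviations from mean: -9.3333, -3.3333, -0.3333, 0.6667, 6.6667, 5.6667
Numerator Σ_{t=1}^{5}(z_t−z̄)(z_{t+1}−z̄) = 74.2222
Denominator Σ(z_t−z̄)² = 175.3333
r_1 = 74.2222 / 175.3333 = 0.423

0.423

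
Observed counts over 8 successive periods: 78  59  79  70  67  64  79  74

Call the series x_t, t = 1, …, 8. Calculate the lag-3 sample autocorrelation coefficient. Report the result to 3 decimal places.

-0.086

Mean x̄ = (78 + 59 + 79 + 70 + 67 + 64 + 79 + 74)/8 = 71.2500
Deviations from mean: 6.7500, -12.2500, 7.7500, -1.2500, -4.2500, -7.2500, 7.7500, 2.7500
Numerator Σ_{t=1}^{5}(x_t−x̄)(x_{t+3}−x̄) = -33.9375
Denominator Σ(x_t−x̄)² = 395.5000
r_3 = -33.9375 / 395.5000 = -0.086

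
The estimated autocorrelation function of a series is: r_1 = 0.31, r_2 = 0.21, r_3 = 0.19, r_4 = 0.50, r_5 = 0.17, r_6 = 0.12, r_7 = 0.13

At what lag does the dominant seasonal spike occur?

4

The largest autocorrelation is r_4 = 0.50; the remaining lags stay at or below 0.31. The elevated value at lag 1 (0.31), dropping to 0.21 at lag 2, reflects decaying short-term dependence rather than seasonality.
The dominant spike at lag 4 indicates a seasonal period of 4.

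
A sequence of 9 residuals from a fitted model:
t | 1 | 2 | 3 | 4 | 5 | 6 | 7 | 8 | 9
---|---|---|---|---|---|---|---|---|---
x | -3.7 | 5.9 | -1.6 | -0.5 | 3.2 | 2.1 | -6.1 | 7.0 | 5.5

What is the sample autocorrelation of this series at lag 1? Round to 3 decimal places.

Mean x̄ = (-3.7 + 5.9 − 1.6 − 0.5 + 3.2 + 2.1 − 6.1 + 7.0 + 5.5)/9 = 1.3111
Numerator Σ_{t=1}^{8}(x_t−x̄)(x_{t+1}−x̄) = -57.1901
Denominator Σ(x_t−x̄)² = 166.9489
r_1 = -57.1901 / 166.9489 = -0.343

-0.343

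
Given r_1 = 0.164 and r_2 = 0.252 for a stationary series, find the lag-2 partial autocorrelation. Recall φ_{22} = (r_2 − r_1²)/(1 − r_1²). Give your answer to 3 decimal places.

0.231

φ_{22} = (r_2 − r_1²) / (1 − r_1²)
r_1² = (0.164)² = 0.026896
Numerator = 0.252 − 0.0269 = 0.2251; denominator = 1 − 0.0269 = 0.9731
φ_{22} = 0.2251 / 0.9731 = 0.231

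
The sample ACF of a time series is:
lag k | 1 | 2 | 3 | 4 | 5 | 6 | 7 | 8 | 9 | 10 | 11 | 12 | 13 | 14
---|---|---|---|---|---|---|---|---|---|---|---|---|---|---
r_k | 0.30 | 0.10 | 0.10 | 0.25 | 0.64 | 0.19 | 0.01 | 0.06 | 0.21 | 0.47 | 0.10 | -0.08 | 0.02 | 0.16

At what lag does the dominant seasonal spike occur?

The largest autocorrelation is r_5 = 0.64, with a weaker echo at lag 10 (0.47); the remaining lags stay at or below 0.30. The elevated value at lag 1 (0.30), dropping to 0.10 at lag 2, reflects decaying short-term dependence rather than seasonality.
The dominant spike at lag 5 indicates a seasonal period of 5.

5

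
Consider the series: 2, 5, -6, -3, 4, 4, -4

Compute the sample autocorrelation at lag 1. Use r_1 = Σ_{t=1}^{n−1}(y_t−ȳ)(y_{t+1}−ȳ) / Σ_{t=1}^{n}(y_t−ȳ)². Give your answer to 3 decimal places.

Mean ȳ = (2 + 5 − 6 − 3 + 4 + 4 − 4)/7 = 0.2857
Deviations from mean: 1.7143, 4.7143, -6.2857, -3.2857, 3.7143, 3.7143, -4.2857
Σ(y_t−ȳ)(y_{t+1}−ȳ) = (8.0816) + (-29.6327) + (20.6531) + (-12.2041) + (13.7959) + (-15.9184) = -15.2245
Denominator Σ(y_t−ȳ)² = 121.4286
r_1 = -15.2245 / 121.4286 = -0.125

-0.125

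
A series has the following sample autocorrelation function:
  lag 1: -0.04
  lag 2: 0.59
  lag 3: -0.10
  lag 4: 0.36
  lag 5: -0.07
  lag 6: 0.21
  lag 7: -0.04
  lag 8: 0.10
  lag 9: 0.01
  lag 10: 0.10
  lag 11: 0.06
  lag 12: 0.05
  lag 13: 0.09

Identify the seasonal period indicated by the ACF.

The largest autocorrelation is r_2 = 0.59, with weaker echoes at lags 4 (0.36) and 6 (0.21); the remaining lags stay at or below 0.10.
The dominant spike at lag 2 indicates a seasonal period of 2.

2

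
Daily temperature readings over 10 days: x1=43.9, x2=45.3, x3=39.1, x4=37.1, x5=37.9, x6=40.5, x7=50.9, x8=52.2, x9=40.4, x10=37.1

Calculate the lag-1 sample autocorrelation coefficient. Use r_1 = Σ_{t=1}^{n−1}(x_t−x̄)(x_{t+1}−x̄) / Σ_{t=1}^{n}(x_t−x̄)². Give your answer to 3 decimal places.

0.375

Mean x̄ = (43.9 + 45.3 + 39.1 + 37.1 + 37.9 + 40.5 + 50.9 + 52.2 + 40.4 + 37.1)/10 = 42.4400
Numerator Σ_{t=1}^{9}(x_t−x̄)(x_{t+1}−x̄) = 102.6504
Denominator Σ(x_t−x̄)² = 273.8640
r_1 = 102.6504 / 273.8640 = 0.375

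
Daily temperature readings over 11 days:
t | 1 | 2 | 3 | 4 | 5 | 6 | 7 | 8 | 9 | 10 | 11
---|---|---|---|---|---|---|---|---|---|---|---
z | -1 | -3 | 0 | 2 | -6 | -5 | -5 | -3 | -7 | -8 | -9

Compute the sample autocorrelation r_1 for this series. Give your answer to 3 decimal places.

0.421

Mean z̄ = (-1 − 3 + 0 + 2 − 6 − 5 − 5 − 3 − 7 − 8 − 9)/11 = -4.0909
Numerator Σ_{t=1}^{10}(z_t−z̄)(z_{t+1}−z̄) = 50.0826
Denominator Σ(z_t−z̄)² = 118.9091
r_1 = 50.0826 / 118.9091 = 0.421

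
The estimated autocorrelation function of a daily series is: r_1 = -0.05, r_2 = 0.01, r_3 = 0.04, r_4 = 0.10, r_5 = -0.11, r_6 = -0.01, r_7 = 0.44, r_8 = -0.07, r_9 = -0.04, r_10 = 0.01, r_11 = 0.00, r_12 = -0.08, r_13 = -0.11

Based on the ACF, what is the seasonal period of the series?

7

The largest autocorrelation is r_7 = 0.44; the remaining lags stay at or below 0.10.
The dominant spike at lag 7 indicates a seasonal period of 7.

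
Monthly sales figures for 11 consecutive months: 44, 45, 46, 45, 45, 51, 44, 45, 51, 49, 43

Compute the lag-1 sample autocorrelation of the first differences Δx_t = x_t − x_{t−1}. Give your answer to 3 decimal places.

First differences Δx: 1, 1, -1, 0, 6, -7, 1, 6, -2, -6
Mean of differences = -0.1000
Numerator Σ(Δx_t−Δx̄)(Δx_{t+1}−Δx̄) = -42.6100
Denominator Σ(Δx_t−Δx̄)² = 164.9000
r_1(Δx) = -42.6100 / 164.9000 = -0.258

-0.258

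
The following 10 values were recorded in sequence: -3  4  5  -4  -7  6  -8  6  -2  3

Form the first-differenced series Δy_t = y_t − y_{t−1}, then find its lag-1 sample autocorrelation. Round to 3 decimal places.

-0.688

First differences Δy: 7, 1, -9, -3, 13, -14, 14, -8, 5
Mean of differences = 0.6667
Numerator Σ(Δy_t−Δȳ)(Δy_{t+1}−Δȳ) = -540.4444
Denominator Σ(Δy_t−Δȳ)² = 786.0000
r_1(Δy) = -540.4444 / 786.0000 = -0.688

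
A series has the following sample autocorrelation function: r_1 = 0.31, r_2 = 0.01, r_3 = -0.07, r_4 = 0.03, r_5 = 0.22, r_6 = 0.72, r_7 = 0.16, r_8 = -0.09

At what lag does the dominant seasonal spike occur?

6

The largest autocorrelation is r_6 = 0.72; the remaining lags stay at or below 0.31. The elevated value at lag 1 (0.31), dropping to 0.01 at lag 2, reflects decaying short-term dependence rather than seasonality.
The dominant spike at lag 6 indicates a seasonal period of 6.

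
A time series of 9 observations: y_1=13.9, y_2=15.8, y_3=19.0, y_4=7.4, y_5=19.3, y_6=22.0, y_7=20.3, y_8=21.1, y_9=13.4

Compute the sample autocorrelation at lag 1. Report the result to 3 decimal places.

-0.071

Mean ȳ = (13.9 + 15.8 + 19.0 + 7.4 + 19.3 + 22.0 + 20.3 + 21.1 + 13.4)/9 = 16.9111
Numerator Σ_{t=1}^{8}(y_t−ȳ)(y_{t+1}−ȳ) = -12.6735
Denominator Σ(y_t−ȳ)² = 178.0889
r_1 = -12.6735 / 178.0889 = -0.071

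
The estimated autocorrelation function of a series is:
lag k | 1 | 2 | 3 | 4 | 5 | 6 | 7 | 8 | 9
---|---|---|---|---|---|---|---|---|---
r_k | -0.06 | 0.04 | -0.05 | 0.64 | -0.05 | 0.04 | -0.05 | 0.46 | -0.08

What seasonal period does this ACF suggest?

4

The largest autocorrelation is r_4 = 0.64, with a weaker echo at lag 8 (0.46); the remaining lags stay at or below 0.04.
The dominant spike at lag 4 indicates a seasonal period of 4.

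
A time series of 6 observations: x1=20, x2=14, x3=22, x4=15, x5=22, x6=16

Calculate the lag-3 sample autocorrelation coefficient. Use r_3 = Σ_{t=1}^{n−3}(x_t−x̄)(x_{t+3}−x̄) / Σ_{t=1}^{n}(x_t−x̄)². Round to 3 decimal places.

Mean x̄ = (20 + 14 + 22 + 15 + 22 + 16)/6 = 18.1667
Deviations from mean: 1.8333, -4.1667, 3.8333, -3.1667, 3.8333, -2.1667
Numerator Σ_{t=1}^{3}(x_t−x̄)(x_{t+3}−x̄) = -30.0833
Denominator Σ(x_t−x̄)² = 64.8333
r_3 = -30.0833 / 64.8333 = -0.464

-0.464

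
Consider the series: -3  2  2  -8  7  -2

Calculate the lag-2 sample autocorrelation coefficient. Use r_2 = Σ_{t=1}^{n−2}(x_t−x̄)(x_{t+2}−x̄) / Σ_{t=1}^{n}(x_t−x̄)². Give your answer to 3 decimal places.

0.043

Mean x̄ = (-3 + 2 + 2 − 8 + 7 − 2)/6 = -0.3333
Deviations from mean: -2.6667, 2.3333, 2.3333, -7.6667, 7.3333, -1.6667
Numerator Σ_{t=1}^{4}(x_t−x̄)(x_{t+2}−x̄) = 5.7778
Denominator Σ(x_t−x̄)² = 133.3333
r_2 = 5.7778 / 133.3333 = 0.043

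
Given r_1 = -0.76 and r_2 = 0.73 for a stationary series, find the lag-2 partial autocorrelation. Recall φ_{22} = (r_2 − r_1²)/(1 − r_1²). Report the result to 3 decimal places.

φ_{22} = (r_2 − r_1²) / (1 − r_1²)
r_1² = (-0.76)² = 0.5776
Numerator = 0.73 − 0.5776 = 0.1524; denominator = 1 − 0.5776 = 0.4224
φ_{22} = 0.1524 / 0.4224 = 0.361

0.361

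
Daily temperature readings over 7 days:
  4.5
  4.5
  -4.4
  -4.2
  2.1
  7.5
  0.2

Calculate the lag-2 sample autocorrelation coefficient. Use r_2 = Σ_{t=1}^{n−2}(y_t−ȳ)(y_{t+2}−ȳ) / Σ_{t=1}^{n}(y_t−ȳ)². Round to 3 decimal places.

-0.598

Mean ȳ = (4.5 + 4.5 − 4.4 − 4.2 + 2.1 + 7.5 + 0.2)/7 = 1.4571
Numerator Σ_{t=1}^{5}(y_t−ȳ)(y_{t+2}−ȳ) = -73.7951
Denominator Σ(y_t−ȳ)² = 123.3371
r_2 = -73.7951 / 123.3371 = -0.598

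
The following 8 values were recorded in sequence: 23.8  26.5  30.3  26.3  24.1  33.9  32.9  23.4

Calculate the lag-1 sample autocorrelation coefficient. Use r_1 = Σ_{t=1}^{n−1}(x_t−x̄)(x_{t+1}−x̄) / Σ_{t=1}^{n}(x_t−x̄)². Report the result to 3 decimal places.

-0.074

Mean x̄ = (23.8 + 26.5 + 30.3 + 26.3 + 24.1 + 33.9 + 32.9 + 23.4)/8 = 27.6500
Deviations from mean: -3.8500, -1.1500, 2.6500, -1.3500, -3.5500, 6.2500, 5.2500, -4.2500
Numerator Σ_{t=1}^{7}(x_t−x̄)(x_{t+1}−x̄) = -9.0925
Denominator Σ(x_t−x̄)² = 122.2800
r_1 = -9.0925 / 122.2800 = -0.074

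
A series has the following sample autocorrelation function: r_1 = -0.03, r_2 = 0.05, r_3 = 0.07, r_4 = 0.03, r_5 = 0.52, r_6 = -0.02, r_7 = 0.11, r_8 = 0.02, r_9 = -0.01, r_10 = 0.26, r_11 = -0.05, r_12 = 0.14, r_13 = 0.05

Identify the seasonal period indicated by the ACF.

5

The largest autocorrelation is r_5 = 0.52, with a weaker echo at lag 10 (0.26); the remaining lags stay at or below 0.14.
The dominant spike at lag 5 indicates a seasonal period of 5.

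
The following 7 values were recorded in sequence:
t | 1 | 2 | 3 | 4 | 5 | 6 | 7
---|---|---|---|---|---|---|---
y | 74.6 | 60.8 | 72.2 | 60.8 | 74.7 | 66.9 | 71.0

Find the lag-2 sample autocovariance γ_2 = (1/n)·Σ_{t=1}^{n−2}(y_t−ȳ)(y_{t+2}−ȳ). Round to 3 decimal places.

Mean ȳ = (74.6 + 60.8 + 72.2 + 60.8 + 74.7 + 66.9 + 71.0)/7 = 68.7143
Σ_{t=1}^{5}(y_t−ȳ)(y_{t+2}−ȳ) = 132.0567
γ_2 = 132.0567 / 7 = 18.865

18.865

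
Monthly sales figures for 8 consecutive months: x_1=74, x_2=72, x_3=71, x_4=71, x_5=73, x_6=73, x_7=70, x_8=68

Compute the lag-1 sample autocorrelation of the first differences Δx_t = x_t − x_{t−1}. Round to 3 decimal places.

0.329

First differences Δx: -2, -1, 0, 2, 0, -3, -2
Mean of differences = -0.8571
Numerator Σ(Δx_t−Δx̄)(Δx_{t+1}−Δx̄) = 5.5510
Denominator Σ(Δx_t−Δx̄)² = 16.8571
r_1(Δx) = 5.5510 / 16.8571 = 0.329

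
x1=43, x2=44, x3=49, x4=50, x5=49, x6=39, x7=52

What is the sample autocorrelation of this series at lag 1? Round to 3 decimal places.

-0.308

Mean x̄ = (43 + 44 + 49 + 50 + 49 + 39 + 52)/7 = 46.5714
Deviations from mean: -3.5714, -2.5714, 2.4286, 3.4286, 2.4286, -7.5714, 5.4286
Σ(x_t−x̄)(x_{t+1}−x̄) = (9.1837) + (-6.2449) + (8.3265) + (8.3265) + (-18.3878) + (-41.1020) = -39.8980
Denominator Σ(x_t−x̄)² = 129.7143
r_1 = -39.8980 / 129.7143 = -0.308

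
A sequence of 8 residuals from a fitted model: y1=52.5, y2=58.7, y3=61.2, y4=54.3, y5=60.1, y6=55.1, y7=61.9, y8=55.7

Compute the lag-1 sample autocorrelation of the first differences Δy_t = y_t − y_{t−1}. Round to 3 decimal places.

-0.635

First differences Δy: 6.2, 2.5, -6.9, 5.8, -5.0, 6.8, -6.2
Mean of differences = 0.4571
Numerator Σ(Δy_t−Δȳ)(Δy_{t+1}−Δȳ) = -148.6018
Denominator Σ(Δy_t−Δȳ)² = 234.1571
r_1(Δy) = -148.6018 / 234.1571 = -0.635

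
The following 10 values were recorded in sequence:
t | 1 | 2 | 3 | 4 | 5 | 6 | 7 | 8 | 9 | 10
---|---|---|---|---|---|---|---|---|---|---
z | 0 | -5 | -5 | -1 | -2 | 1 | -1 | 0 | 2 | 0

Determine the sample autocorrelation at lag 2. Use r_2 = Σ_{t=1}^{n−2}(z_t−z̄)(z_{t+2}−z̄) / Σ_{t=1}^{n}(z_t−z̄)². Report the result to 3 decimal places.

Mean z̄ = (0 − 5 − 5 − 1 − 2 + 1 − 1 + 0 + 2 + 0)/10 = -1.1000
Numerator Σ_{t=1}^{8}(z_t−z̄)(z_{t+2}−z̄) = 2.7800
Denominator Σ(z_t−z̄)² = 48.9000
r_2 = 2.7800 / 48.9000 = 0.057

0.057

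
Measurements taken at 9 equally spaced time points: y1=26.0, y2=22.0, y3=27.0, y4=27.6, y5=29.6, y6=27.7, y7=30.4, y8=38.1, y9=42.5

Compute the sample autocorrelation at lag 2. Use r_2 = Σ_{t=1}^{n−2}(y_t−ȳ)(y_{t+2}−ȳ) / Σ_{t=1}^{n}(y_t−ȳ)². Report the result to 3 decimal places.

Mean ȳ = (26.0 + 22.0 + 27.0 + 27.6 + 29.6 + 27.7 + 30.4 + 38.1 + 42.5)/9 = 30.1000
Numerator Σ_{t=1}^{7}(y_t−ȳ)(y_{t+2}−ȳ) = 24.8800
Denominator Σ(y_t−ȳ)² = 322.1400
r_2 = 24.8800 / 322.1400 = 0.077

0.077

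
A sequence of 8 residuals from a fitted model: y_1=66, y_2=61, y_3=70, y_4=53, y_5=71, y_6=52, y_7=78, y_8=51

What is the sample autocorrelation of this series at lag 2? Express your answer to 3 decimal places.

0.639

Mean ȳ = (66 + 61 + 70 + 53 + 71 + 52 + 78 + 51)/8 = 62.7500
Deviations from mean: 3.2500, -1.7500, 7.2500, -9.7500, 8.2500, -10.7500, 15.2500, -11.7500
Numerator Σ_{t=1}^{6}(y_t−ȳ)(y_{t+2}−ȳ) = 457.3750
Denominator Σ(y_t−ȳ)² = 715.5000
r_2 = 457.3750 / 715.5000 = 0.639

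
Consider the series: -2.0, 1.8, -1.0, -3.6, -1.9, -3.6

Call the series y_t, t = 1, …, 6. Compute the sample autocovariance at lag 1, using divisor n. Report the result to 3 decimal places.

Mean ȳ = (-2.0 + 1.8 − 1.0 − 3.6 − 1.9 − 3.6)/6 = -1.7167
Σ_{t=1}^{5}(y_t−ȳ)(y_{t+1}−ȳ) = 0.8647
γ_1 = 0.8647 / 6 = 0.144

0.144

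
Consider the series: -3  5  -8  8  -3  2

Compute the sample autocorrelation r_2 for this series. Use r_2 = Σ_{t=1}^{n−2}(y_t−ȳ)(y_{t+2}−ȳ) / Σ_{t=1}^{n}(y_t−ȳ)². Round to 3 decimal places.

0.595

Mean ȳ = (-3 + 5 − 8 + 8 − 3 + 2)/6 = 0.1667
Deviations from mean: -3.1667, 4.8333, -8.1667, 7.8333, -3.1667, 1.8333
Σ(y_t−ȳ)(y_{t+2}−ȳ) = (25.8611) + (37.8611) + (25.8611) + (14.3611) = 103.9444
Denominator Σ(y_t−ȳ)² = 174.8333
r_2 = 103.9444 / 174.8333 = 0.595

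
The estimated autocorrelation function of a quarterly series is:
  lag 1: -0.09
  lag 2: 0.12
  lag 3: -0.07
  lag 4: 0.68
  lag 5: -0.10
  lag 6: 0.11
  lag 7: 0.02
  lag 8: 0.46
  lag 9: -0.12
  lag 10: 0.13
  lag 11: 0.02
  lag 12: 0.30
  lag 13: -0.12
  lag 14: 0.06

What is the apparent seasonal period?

The largest autocorrelation is r_4 = 0.68, with weaker echoes at lags 8 (0.46) and 12 (0.30); the remaining lags stay at or below 0.13.
The dominant spike at lag 4 indicates a seasonal period of 4.

4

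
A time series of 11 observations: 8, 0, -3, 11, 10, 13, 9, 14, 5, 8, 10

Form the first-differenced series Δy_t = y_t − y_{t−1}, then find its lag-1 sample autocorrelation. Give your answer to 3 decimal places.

-0.326

First differences Δy: -8, -3, 14, -1, 3, -4, 5, -9, 3, 2
Mean of differences = 0.2000
Numerator Σ(Δy_t−Δȳ)(Δy_{t+1}−Δȳ) = -134.6400
Denominator Σ(Δy_t−Δȳ)² = 413.6000
r_1(Δy) = -134.6400 / 413.6000 = -0.326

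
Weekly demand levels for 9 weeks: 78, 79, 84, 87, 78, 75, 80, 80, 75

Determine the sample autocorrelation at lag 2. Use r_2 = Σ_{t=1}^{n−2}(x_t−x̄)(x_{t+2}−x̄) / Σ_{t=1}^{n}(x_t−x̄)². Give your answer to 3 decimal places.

-0.463

Mean x̄ = (78 + 79 + 84 + 87 + 78 + 75 + 80 + 80 + 75)/9 = 79.5556
Numerator Σ_{t=1}^{7}(x_t−x̄)(x_{t+2}−x̄) = -56.6173
Denominator Σ(x_t−x̄)² = 122.2222
r_2 = -56.6173 / 122.2222 = -0.463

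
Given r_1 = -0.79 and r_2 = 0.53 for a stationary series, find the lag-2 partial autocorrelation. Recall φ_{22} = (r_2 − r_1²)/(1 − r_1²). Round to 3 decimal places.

-0.250

φ_{22} = (r_2 − r_1²) / (1 − r_1²)
r_1² = (-0.79)² = 0.6241
Numerator = 0.53 − 0.6241 = -0.0941; denominator = 1 − 0.6241 = 0.3759
φ_{22} = -0.0941 / 0.3759 = -0.250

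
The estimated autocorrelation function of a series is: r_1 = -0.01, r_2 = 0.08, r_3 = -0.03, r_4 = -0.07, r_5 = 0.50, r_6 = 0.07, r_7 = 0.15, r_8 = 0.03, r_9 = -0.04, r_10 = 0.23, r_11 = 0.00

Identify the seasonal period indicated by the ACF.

The largest autocorrelation is r_5 = 0.50, with a weaker echo at lag 10 (0.23); the remaining lags stay at or below 0.15.
The dominant spike at lag 5 indicates a seasonal period of 5.

5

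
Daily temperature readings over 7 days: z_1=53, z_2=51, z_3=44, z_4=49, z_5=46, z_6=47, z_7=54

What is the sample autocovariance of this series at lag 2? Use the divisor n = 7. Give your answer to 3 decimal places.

-2.700

Mean z̄ = (53 + 51 + 44 + 49 + 46 + 47 + 54)/7 = 49.1429
Deviations: 3.8571, 1.8571, -5.1429, -0.1429, -3.1429, -2.1429, 4.8571
Σ_{t=1}^{5}(z_t−z̄)(z_{t+2}−z̄) = -18.8980
γ_2 = -18.8980 / 7 = -2.700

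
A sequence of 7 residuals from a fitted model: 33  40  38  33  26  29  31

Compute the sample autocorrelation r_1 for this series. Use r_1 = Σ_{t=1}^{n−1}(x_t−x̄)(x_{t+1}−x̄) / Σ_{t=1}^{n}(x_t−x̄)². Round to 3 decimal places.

0.498

Mean x̄ = (33 + 40 + 38 + 33 + 26 + 29 + 31)/7 = 32.8571
Σ(x_t−x̄)(x_{t+1}−x̄) = (1.0204) + (36.7347) + (0.7347) + (-0.9796) + (26.4490) + (7.1633) = 71.1224
Denominator Σ(x_t−x̄)² = 142.8571
r_1 = 71.1224 / 142.8571 = 0.498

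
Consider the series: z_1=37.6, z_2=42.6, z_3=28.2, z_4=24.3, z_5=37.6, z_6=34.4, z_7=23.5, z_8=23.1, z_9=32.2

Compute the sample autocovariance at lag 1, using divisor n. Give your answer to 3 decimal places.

7.414

Mean z̄ = (37.6 + 42.6 + 28.2 + 24.3 + 37.6 + 34.4 + 23.5 + 23.1 + 32.2)/9 = 31.5000
Σ_{t=1}^{8}(z_t−z̄)(z_{t+1}−z̄) = 66.7300
γ_1 = 66.7300 / 9 = 7.414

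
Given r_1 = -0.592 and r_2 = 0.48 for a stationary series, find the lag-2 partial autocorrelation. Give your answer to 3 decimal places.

0.199

φ_{22} = (r_2 − r_1²) / (1 − r_1²)
r_1² = (-0.592)² = 0.350464
Numerator = 0.48 − 0.3505 = 0.1295; denominator = 1 − 0.3505 = 0.6495
φ_{22} = 0.1295 / 0.6495 = 0.199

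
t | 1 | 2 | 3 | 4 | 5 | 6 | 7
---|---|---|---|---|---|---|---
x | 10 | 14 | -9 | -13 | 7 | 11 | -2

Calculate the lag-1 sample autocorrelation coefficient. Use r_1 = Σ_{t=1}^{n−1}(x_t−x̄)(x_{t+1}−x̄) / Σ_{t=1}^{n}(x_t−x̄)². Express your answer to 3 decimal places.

0.093

Mean x̄ = (10 + 14 − 9 − 13 + 7 + 11 − 2)/7 = 2.5714
Deviations from mean: 7.4286, 11.4286, -11.5714, -15.5714, 4.4286, 8.4286, -4.5714
Σ(x_t−x̄)(x_{t+1}−x̄) = (84.8980) + (-132.2449) + (180.1837) + (-68.9592) + (37.3265) + (-38.5306) = 62.6735
Denominator Σ(x_t−x̄)² = 673.7143
r_1 = 62.6735 / 673.7143 = 0.093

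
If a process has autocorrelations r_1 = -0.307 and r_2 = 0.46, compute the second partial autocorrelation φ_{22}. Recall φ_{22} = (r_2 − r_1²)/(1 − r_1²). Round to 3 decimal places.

φ_{22} = (r_2 − r_1²) / (1 − r_1²)
r_1² = (-0.307)² = 0.094249
Numerator = 0.46 − 0.0942 = 0.3658; denominator = 1 − 0.0942 = 0.9058
φ_{22} = 0.3658 / 0.9058 = 0.404

0.404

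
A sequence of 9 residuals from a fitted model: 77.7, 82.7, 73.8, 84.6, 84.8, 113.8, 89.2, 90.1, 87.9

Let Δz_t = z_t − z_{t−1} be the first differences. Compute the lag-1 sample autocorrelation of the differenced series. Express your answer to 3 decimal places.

First differences Δz: 5.0, -8.9, 10.8, 0.2, 29.0, -24.6, 0.9, -2.2
Mean of differences = 1.2750
Numerator Σ(Δz_t−Δz̄)(Δz_{t+1}−Δz̄) = -881.2406
Denominator Σ(Δz_t−Δz̄)² = 1659.6950
r_1(Δz) = -881.2406 / 1659.6950 = -0.531

-0.531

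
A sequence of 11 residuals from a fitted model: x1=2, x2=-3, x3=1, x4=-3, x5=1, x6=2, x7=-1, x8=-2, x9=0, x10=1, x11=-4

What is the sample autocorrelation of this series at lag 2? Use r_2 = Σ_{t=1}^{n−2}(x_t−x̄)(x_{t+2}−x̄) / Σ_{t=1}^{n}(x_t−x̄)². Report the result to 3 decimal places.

Mean x̄ = (2 − 3 + 1 − 3 + 1 + 2 − 1 − 2 + 0 + 1 − 4)/11 = -0.5455
Numerator Σ_{t=1}^{9}(x_t−x̄)(x_{t+2}−x̄) = -2.6860
Denominator Σ(x_t−x̄)² = 46.7273
r_2 = -2.6860 / 46.7273 = -0.057

-0.057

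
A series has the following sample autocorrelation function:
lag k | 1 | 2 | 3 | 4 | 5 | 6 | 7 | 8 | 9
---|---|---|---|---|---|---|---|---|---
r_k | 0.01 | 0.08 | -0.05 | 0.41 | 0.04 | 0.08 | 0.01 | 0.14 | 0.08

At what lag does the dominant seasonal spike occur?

The largest autocorrelation is r_4 = 0.41; the remaining lags stay at or below 0.14.
The dominant spike at lag 4 indicates a seasonal period of 4.

4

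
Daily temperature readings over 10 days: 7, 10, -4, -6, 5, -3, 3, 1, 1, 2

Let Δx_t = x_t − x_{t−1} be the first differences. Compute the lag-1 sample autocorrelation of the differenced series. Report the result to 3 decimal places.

-0.438

First differences Δx: 3, -14, -2, 11, -8, 6, -2, 0, 1
Mean of differences = -0.5556
Numerator Σ(Δx_t−Δx̄)(Δx_{t+1}−Δx̄) = -189.3086
Denominator Σ(Δx_t−Δx̄)² = 432.2222
r_1(Δx) = -189.3086 / 432.2222 = -0.438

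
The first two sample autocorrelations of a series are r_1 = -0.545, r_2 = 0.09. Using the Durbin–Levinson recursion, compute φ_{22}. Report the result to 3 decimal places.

φ_{22} = (r_2 − r_1²) / (1 − r_1²)
r_1² = (-0.545)² = 0.297025
Numerator = 0.09 − 0.2970 = -0.2070; denominator = 1 − 0.2970 = 0.7030
φ_{22} = -0.2070 / 0.7030 = -0.294

-0.294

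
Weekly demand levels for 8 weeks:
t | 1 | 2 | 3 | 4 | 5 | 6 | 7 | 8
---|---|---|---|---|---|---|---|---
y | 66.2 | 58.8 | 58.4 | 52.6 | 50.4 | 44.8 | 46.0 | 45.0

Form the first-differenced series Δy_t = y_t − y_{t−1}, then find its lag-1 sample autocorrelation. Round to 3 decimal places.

First differences Δy: -7.4, -0.4, -5.8, -2.2, -5.6, 1.2, -1.0
Mean of differences = -3.0286
Numerator Σ(Δy_t−Δȳ)(Δy_{t+1}−Δȳ) = -25.4980
Denominator Σ(Δy_t−Δȳ)² = 62.9943
r_1(Δy) = -25.4980 / 62.9943 = -0.405

-0.405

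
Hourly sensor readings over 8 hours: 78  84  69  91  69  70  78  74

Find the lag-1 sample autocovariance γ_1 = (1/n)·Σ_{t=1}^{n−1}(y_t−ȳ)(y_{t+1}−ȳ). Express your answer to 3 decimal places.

-28.439

Mean ȳ = (78 + 84 + 69 + 91 + 69 + 70 + 78 + 74)/8 = 76.6250
Σ_{t=1}^{7}(y_t−ȳ)(y_{t+1}−ȳ) = -227.5156
γ_1 = -227.5156 / 8 = -28.439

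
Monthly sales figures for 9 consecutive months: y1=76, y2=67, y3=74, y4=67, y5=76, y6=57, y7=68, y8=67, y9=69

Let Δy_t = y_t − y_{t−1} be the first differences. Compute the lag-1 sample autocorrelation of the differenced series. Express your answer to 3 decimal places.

First differences Δy: -9, 7, -7, 9, -19, 11, -1, 2
Mean of differences = -0.8750
Numerator Σ(Δy_t−Δȳ)(Δy_{t+1}−Δȳ) = -568.7656
Denominator Σ(Δy_t−Δȳ)² = 740.8750
r_1(Δy) = -568.7656 / 740.8750 = -0.768

-0.768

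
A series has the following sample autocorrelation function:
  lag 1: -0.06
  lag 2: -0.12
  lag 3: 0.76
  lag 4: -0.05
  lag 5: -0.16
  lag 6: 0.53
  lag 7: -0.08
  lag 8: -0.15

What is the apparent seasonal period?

3

The largest autocorrelation is r_3 = 0.76, with a weaker echo at lag 6 (0.53); the remaining lags stay at or below -0.05.
The dominant spike at lag 3 indicates a seasonal period of 3.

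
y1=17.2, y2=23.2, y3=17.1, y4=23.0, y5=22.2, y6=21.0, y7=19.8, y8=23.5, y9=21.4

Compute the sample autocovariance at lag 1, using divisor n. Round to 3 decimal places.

-2.684

Mean ȳ = (17.2 + 23.2 + 17.1 + 23.0 + 22.2 + 21.0 + 19.8 + 23.5 + 21.4)/9 = 20.9333
Σ_{t=1}^{8}(y_t−ȳ)(y_{t+1}−ȳ) = -24.1578
γ_1 = -24.1578 / 9 = -2.684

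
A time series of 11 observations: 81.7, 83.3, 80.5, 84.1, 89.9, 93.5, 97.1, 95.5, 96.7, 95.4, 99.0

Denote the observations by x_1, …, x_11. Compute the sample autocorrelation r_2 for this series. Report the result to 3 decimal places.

0.517

Mean x̄ = (81.7 + 83.3 + 80.5 + 84.1 + 89.9 + 93.5 + 97.1 + 95.5 + 96.7 + 95.4 + 99.0)/11 = 90.6091
Numerator Σ_{t=1}^{9}(x_t−x̄)(x_{t+2}−x̄) = 249.6017
Denominator Σ(x_t−x̄)² = 482.7291
r_2 = 249.6017 / 482.7291 = 0.517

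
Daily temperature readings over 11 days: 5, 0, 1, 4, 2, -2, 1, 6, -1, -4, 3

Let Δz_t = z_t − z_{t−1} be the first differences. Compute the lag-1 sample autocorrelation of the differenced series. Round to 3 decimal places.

-0.168

First differences Δz: -5, 1, 3, -2, -4, 3, 5, -7, -3, 7
Mean of differences = -0.2000
Numerator Σ(Δz_t−Δz̄)(Δz_{t+1}−Δz̄) = -32.8400
Denominator Σ(Δz_t−Δz̄)² = 195.6000
r_1(Δz) = -32.8400 / 195.6000 = -0.168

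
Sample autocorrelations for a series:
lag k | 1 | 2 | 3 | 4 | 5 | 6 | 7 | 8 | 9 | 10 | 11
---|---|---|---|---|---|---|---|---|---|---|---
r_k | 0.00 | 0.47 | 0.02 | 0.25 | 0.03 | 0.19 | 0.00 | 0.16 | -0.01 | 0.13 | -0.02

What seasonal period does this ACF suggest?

2

The largest autocorrelation is r_2 = 0.47, with weaker echoes at lags 4 (0.25), 6 (0.19) and 8 (0.16); the remaining lags stay at or below 0.13.
The dominant spike at lag 2 indicates a seasonal period of 2.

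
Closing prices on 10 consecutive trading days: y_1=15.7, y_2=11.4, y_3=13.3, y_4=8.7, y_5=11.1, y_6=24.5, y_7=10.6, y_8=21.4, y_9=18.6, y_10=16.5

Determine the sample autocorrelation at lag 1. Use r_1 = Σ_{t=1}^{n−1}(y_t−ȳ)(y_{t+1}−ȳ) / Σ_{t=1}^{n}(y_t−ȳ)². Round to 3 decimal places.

Mean ȳ = (15.7 + 11.4 + 13.3 + 8.7 + 11.1 + 24.5 + 10.6 + 21.4 + 18.6 + 16.5)/10 = 15.1800
Numerator Σ_{t=1}^{9}(y_t−ȳ)(y_{t+1}−ȳ) = -39.6504
Denominator Σ(y_t−ȳ)² = 236.6960
r_1 = -39.6504 / 236.6960 = -0.168

-0.168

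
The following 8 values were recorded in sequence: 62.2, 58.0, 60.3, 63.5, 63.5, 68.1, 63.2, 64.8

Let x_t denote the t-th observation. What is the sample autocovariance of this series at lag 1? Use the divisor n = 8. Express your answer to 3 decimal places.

Mean x̄ = (62.2 + 58.0 + 60.3 + 63.5 + 63.5 + 68.1 + 63.2 + 64.8)/8 = 62.9500
Σ_{t=1}^{7}(x_t−x̄)(x_{t+1}−x̄) = 20.2575
γ_1 = 20.2575 / 8 = 2.532

2.532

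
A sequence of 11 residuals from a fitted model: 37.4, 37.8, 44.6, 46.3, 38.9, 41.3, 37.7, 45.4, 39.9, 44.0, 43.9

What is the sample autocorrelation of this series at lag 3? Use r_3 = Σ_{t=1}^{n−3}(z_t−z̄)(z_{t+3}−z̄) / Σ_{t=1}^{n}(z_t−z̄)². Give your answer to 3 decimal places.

Mean z̄ = (37.4 + 37.8 + 44.6 + 46.3 + 38.9 + 41.3 + 37.7 + 45.4 + 39.9 + 44.0 + 43.9)/11 = 41.5636
Numerator Σ_{t=1}^{8}(z_t−z̄)(z_{t+3}−z̄) = -39.0258
Denominator Σ(z_t−z̄)² = 114.1255
r_3 = -39.0258 / 114.1255 = -0.342

-0.342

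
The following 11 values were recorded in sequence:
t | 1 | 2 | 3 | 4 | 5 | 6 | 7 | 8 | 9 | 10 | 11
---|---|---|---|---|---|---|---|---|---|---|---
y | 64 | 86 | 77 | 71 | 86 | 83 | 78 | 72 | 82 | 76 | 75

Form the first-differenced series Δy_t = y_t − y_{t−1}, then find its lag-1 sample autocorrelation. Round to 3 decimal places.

First differences Δy: 22, -9, -6, 15, -3, -5, -6, 10, -6, -1
Mean of differences = 1.1000
Numerator Σ(Δy_t−Δȳ)(Δy_{t+1}−Δȳ) = -338.2100
Denominator Σ(Δy_t−Δȳ)² = 1020.9000
r_1(Δy) = -338.2100 / 1020.9000 = -0.331

-0.331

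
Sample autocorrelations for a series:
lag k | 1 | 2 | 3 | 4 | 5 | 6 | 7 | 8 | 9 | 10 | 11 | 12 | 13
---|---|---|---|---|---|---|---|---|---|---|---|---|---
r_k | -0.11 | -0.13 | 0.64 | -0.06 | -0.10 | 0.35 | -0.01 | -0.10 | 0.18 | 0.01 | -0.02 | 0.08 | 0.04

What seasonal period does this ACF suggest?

The largest autocorrelation is r_3 = 0.64, with weaker echoes at lags 6 (0.35) and 9 (0.18); the remaining lags stay at or below 0.08.
The dominant spike at lag 3 indicates a seasonal period of 3.

3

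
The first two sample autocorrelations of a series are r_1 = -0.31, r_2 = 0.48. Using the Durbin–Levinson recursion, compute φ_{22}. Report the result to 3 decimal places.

φ_{22} = (r_2 − r_1²) / (1 − r_1²)
r_1² = (-0.31)² = 0.0961
Numerator = 0.48 − 0.0961 = 0.3839; denominator = 1 − 0.0961 = 0.9039
φ_{22} = 0.3839 / 0.9039 = 0.425

0.425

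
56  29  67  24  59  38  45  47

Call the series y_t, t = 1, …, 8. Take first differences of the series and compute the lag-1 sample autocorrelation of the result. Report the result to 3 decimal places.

First differences Δy: -27, 38, -43, 35, -21, 7, 2
Mean of differences = -1.2857
Numerator Σ(Δy_t−Δȳ)(Δy_{t+1}−Δȳ) = -5014.0816
Denominator Σ(Δy_t−Δȳ)² = 5729.4286
r_1(Δy) = -5014.0816 / 5729.4286 = -0.875

-0.875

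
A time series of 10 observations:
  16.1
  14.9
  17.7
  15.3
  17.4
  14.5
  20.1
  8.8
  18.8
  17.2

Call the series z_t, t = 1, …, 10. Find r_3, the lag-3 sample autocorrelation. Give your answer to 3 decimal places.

-0.192

Mean z̄ = (16.1 + 14.9 + 17.7 + 15.3 + 17.4 + 14.5 + 20.1 + 8.8 + 18.8 + 17.2)/10 = 16.0800
Σ(z_t−z̄)(z_{t+3}−z̄) = (-0.0156) + (-1.5576) + (-2.5596) + (-3.1356) + (-9.6096) + (-4.2976) + (4.5024) = -16.6732
Denominator Σ(z_t−z̄)² = 86.6760
r_3 = -16.6732 / 86.6760 = -0.192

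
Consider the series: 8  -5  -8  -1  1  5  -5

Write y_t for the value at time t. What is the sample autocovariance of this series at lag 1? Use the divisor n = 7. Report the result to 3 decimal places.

Mean ȳ = (8 − 5 − 8 − 1 + 1 + 5 − 5)/7 = -0.7143
Σ_{t=1}^{6}(y_t−ȳ)(y_{t+1}−ȳ) = -19.2245
γ_1 = -19.2245 / 7 = -2.746

-2.746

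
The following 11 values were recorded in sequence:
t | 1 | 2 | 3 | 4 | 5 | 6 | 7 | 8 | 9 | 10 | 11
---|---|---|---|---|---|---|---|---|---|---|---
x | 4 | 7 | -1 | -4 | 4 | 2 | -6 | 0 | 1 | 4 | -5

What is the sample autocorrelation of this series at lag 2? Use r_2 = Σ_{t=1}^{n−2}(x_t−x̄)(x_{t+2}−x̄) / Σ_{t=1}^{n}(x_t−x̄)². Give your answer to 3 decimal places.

-0.438

Mean x̄ = (4 + 7 − 1 − 4 + 4 + 2 − 6 + 0 + 1 + 4 − 5)/11 = 0.5455
Numerator Σ_{t=1}^{9}(x_t−x̄)(x_{t+2}−x̄) = -77.4132
Denominator Σ(x_t−x̄)² = 176.7273
r_2 = -77.4132 / 176.7273 = -0.438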